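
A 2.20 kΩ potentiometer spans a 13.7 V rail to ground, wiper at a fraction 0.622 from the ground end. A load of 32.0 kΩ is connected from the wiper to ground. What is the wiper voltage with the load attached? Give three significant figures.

The wiper splits the pot into (1−α)R = 831.6 Ω above and αR = 1368 Ω below.
Lower section ‖ load = 1312 Ω.
V_wiper = 13.7 × 1312/(831.6 + 1312) = 8.39 V.

V ≈ 8.39 V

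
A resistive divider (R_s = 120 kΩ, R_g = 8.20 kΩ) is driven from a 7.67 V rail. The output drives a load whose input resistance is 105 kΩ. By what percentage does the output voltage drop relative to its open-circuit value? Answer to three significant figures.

The divider's output (Thévenin) resistance is R_s‖R_g = 7.676 kΩ.
Fractional drop under load = R_th/(R_th + R_L) = 7.676 / (7.676 + 105) = 0.06812.
So the output falls by 6.81 %.

6.81 %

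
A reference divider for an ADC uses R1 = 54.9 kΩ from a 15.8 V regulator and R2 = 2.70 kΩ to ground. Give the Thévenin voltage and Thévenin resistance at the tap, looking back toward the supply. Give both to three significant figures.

V_th is the open-circuit tap voltage: 15.8 × 2.70/(54.9 + 2.70) = 0.741 V.
With the supply zeroed, R1 and R2 appear in parallel from the tap: R_th = R1‖R2 = (54.9 × 2.70)/57.60 = 2.57 kΩ.

V_th = 0.741 V, R_th = 2.57 kΩ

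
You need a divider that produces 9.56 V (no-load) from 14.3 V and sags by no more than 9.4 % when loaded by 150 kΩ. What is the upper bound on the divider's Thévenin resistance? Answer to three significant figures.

R_th ≤ 15.6 kΩ

Loading drop = R_th/(R_th + R_L) ≤ 0.0940, so R_th ≤ R_L · ε/(1−ε) = 150 kΩ × 0.0940/0.9060 = 15.6 kΩ.
(Any R1, R2 with R2/(R1+R2) = 0.669 and R1‖R2 ≤ 15.6 kΩ will meet the spec.)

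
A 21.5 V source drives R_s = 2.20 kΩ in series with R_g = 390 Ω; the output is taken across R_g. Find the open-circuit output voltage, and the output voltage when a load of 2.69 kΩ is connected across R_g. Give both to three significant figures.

Unloaded: 3.24 V; loaded: 2.88 V

Open-circuit: V = 21.5 × 390/(2200 + 390) = 3.24 V.
With the load, R_g becomes R_g‖R_L = 340.6 Ω, so V = 21.5 × 340.6/2541 = 2.88 V.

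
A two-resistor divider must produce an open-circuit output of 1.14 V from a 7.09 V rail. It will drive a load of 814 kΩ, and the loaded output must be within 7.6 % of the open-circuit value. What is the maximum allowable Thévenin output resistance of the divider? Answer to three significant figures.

Loading drop = R_th/(R_th + R_L) ≤ 0.0760, so R_th ≤ R_L · ε/(1−ε) = 814 kΩ × 0.0760/0.9240 = 67.0 kΩ.

R_th ≤ 67.0 kΩ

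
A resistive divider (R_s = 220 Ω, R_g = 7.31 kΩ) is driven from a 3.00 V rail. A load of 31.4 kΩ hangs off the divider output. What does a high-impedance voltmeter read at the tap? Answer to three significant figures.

The load sits in parallel with R_g: R_g‖R_L = (7310 × 31400) / (7310 + 31400) = 5930 Ω.
V_out = 3.00 × 5930 / (220 + 5930) = 3.00 × 5930/6150 = 2.89 V.

V_out ≈ 2.89 V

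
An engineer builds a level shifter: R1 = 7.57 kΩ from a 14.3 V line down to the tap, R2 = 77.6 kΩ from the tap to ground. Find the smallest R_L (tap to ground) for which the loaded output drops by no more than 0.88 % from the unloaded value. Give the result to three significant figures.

R_L(min) ≈ 777 kΩ

Output resistance R_th = R1‖R2 = (7.57 × 77.6)/85.17 = 6.897 kΩ.
The fractional drop is R_th/(R_th + R_L); requiring this ≤ 0.00880 gives R_L ≥ R_th(1/0.00880 − 1) = 6.897 × 112.6 = 777 kΩ.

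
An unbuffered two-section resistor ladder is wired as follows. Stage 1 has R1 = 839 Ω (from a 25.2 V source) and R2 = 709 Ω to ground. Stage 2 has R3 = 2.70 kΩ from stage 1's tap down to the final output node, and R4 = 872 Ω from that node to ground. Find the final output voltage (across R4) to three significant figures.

Stage 2 presents R3+R4 = 3572 Ω as a load on stage 1's tap.
Stage 1's lower leg becomes R2‖(R3+R4) = 591.6 Ω, so V_mid = 25.2 × 591.6/1431 = 10.42 V.
Stage 2 is itself unloaded: V_out = V_mid × R4/(R3+R4) = 10.42 × 872/3572 = 2.54 V.

V_out ≈ 2.54 V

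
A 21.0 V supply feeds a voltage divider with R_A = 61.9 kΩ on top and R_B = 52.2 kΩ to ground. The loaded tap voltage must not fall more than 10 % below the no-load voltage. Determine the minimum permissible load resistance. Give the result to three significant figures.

R_L(min) ≈ 255 kΩ

Output resistance R_th = R_A‖R_B = (61.9 × 52.2)/114.1 = 28.32 kΩ.
The fractional drop is R_th/(R_th + R_L); requiring this ≤ 0.100 gives R_L ≥ R_th(1/0.100 − 1) = 28.32 × 9.000 = 255 kΩ.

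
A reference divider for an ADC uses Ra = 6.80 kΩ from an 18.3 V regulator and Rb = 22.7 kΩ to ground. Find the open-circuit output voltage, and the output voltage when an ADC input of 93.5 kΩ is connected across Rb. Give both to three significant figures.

Unloaded: 14.1 V; loaded: 13.3 V

Open-circuit: V = 18.3 × 22.7/(6.80 + 22.7) = 14.1 V.
With the load, Rb becomes Rb‖R_L = 18.27 kΩ, so V = 18.3 × 18.27/25.07 = 13.3 V.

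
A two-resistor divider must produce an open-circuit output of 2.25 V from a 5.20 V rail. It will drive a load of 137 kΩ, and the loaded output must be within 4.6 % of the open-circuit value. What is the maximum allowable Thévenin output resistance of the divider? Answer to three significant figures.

Loading drop = R_th/(R_th + R_L) ≤ 0.0460, so R_th ≤ R_L · ε/(1−ε) = 137 kΩ × 0.0460/0.9540 = 6.61 kΩ.
(Any R1, R2 with R2/(R1+R2) = 0.433 and R1‖R2 ≤ 6.61 kΩ will meet the spec.)

R_th ≤ 6.61 kΩ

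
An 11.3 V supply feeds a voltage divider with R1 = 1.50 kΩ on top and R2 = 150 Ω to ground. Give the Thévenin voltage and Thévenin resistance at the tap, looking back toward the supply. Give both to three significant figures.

V_th = 1.03 V, R_th = 136 Ω

V_th is the open-circuit tap voltage: 11.3 × 150/(1500 + 150) = 1.03 V.
With the supply zeroed, R1 and R2 appear in parallel from the tap: R_th = R1‖R2 = (1500 × 150)/1650 = 136 Ω.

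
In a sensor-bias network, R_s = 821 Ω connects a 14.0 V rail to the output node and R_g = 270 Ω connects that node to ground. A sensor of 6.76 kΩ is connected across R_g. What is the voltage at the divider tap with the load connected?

V_out ≈ 3.36 V

The load sits in parallel with R_g: R_g‖R_L = (270 × 6760) / (270 + 6760) = 259.6 Ω.
V_out = 14.0 × 259.6 / (821 + 259.6) = 14.0 × 259.6/1081 = 3.36 V.
(Unloaded it would have been 3.46 V.)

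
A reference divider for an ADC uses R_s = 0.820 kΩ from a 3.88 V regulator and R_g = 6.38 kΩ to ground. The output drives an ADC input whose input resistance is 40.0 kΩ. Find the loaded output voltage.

V_out ≈ 3.38 V

The load sits in parallel with R_g: R_g‖R_L = (6380 × 40000) / (6380 + 40000) = 5502 Ω.
V_out = 3.88 × 5502 / (820 + 5502) = 3.88 × 5502/6322 = 3.38 V.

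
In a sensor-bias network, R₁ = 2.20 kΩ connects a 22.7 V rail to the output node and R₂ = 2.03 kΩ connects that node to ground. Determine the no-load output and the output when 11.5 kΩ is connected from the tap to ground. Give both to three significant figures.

Unloaded: 10.9 V; loaded: 9.98 V

Open-circuit: V = 22.7 × 2.03/(2.20 + 2.03) = 10.9 V.
With the load, R₂ becomes R₂‖R_L = 1.725 kΩ, so V = 22.7 × 1.725/3.925 = 9.98 V.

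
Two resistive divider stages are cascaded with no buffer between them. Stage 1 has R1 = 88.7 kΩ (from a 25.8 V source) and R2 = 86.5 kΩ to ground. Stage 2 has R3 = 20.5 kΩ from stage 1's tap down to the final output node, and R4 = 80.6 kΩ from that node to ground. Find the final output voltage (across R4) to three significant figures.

V_out ≈ 7.09 V

Stage 2 presents R3+R4 = 101.1 kΩ as a load on stage 1's tap.
Stage 1's lower leg becomes R2‖(R3+R4) = 46.62 kΩ, so V_mid = 25.8 × 46.62/135.3 = 8.888 V.
Stage 2 is itself unloaded: V_out = V_mid × R4/(R3+R4) = 8.888 × 80.6/101.1 = 7.09 V.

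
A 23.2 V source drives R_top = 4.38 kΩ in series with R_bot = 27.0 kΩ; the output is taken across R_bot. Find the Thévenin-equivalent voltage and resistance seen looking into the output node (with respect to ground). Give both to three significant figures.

V_th is the open-circuit tap voltage: 23.2 × 27.0/(4.38 + 27.0) = 20.0 V.
With the supply zeroed, R_top and R_bot appear in parallel from the tap: R_th = R_top‖R_bot = (4.38 × 27.0)/31.38 = 3.77 kΩ.

V_th = 20.0 V, R_th = 3.77 kΩ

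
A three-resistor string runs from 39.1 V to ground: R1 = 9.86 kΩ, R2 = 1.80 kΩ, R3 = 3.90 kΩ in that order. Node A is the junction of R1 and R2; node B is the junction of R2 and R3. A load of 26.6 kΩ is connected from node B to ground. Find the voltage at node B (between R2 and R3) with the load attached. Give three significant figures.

V ≈ 8.83 V

At node B, R3 is in parallel with the load: R3‖R_L = 3.401 kΩ.
Below node A the resistance is R2 + (R3‖R_L) = 5.201 kΩ, so V_A = 39.1 × 5.201/15.06 = 13.50 V.
Then V_B = V_A × (R3‖R_L)/(R2 + R3‖R_L) = 13.50 × 3.401/5.201 = 8.83 V.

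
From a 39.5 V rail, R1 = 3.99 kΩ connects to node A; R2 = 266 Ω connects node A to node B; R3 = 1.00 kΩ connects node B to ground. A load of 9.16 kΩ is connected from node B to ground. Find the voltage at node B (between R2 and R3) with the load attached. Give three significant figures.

V ≈ 6.90 V

At node B, R3 is in parallel with the load: R3‖R_L = 901.6 Ω.
Below node A the resistance is R2 + (R3‖R_L) = 1168 Ω, so V_A = 39.5 × 1168/5158 = 8.942 V.
Then V_B = V_A × (R3‖R_L)/(R2 + R3‖R_L) = 8.942 × 901.6/1168 = 6.90 V.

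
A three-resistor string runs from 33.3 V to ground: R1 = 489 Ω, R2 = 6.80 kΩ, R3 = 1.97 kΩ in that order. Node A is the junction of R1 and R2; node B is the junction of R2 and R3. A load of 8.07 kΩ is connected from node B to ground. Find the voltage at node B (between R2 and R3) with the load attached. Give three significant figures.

V ≈ 5.94 V

At node B, R3 is in parallel with the load: R3‖R_L = 1583 Ω.
Below node A the resistance is R2 + (R3‖R_L) = 8383 Ω, so V_A = 33.3 × 8383/8872 = 31.46 V.
Then V_B = V_A × (R3‖R_L)/(R2 + R3‖R_L) = 31.46 × 1583/8383 = 5.94 V.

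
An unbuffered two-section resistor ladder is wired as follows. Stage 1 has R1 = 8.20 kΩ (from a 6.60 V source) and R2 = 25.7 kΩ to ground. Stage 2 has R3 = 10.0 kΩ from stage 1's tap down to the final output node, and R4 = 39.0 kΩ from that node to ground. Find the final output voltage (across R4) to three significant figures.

Stage 2 presents R3+R4 = 49.00 kΩ as a load on stage 1's tap.
Stage 1's lower leg becomes R2‖(R3+R4) = 16.86 kΩ, so V_mid = 6.60 × 16.86/25.06 = 4.440 V.
Stage 2 is itself unloaded: V_out = V_mid × R4/(R3+R4) = 4.440 × 39.0/49.00 = 3.53 V.

V_out ≈ 3.53 V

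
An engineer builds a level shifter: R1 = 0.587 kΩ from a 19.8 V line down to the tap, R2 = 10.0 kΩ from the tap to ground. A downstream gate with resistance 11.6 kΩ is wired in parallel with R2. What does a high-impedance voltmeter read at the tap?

The load sits in parallel with R2: R2‖R_L = (10000 × 11600) / (10000 + 11600) = 5370 Ω.
V_out = 19.8 × 5370 / (587 + 5370) = 19.8 × 5370/5957 = 17.8 V.

V_out ≈ 17.8 V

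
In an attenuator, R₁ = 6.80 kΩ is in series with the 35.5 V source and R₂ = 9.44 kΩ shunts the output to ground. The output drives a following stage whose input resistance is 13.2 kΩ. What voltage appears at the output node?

The load sits in parallel with R₂: R₂‖R_L = (9.44 × 13.2) / (9.44 + 13.2) = 5.504 kΩ.
V_out = 35.5 × 5.504 / (6.80 + 5.504) = 35.5 × 5.504/12.30 = 15.9 V.
(Unloaded it would have been 20.6 V.)

V_out ≈ 15.9 V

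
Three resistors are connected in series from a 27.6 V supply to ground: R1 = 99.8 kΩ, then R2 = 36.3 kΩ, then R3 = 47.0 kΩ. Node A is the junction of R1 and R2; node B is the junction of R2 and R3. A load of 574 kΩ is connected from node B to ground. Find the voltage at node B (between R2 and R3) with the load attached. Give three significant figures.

At node B, R3 is in parallel with the load: R3‖R_L = 43.44 kΩ.
Below node A the resistance is R2 + (R3‖R_L) = 79.74 kΩ, so V_A = 27.6 × 79.74/179.5 = 12.26 V.
Then V_B = V_A × (R3‖R_L)/(R2 + R3‖R_L) = 12.26 × 43.44/79.74 = 6.68 V.

V ≈ 6.68 V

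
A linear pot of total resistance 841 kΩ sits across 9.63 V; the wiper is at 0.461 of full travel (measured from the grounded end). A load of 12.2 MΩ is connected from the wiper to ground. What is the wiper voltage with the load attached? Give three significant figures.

V ≈ 4.36 V

The wiper splits the pot into (1−α)R = 453.3 kΩ above and αR = 387.7 kΩ below.
Lower section ‖ load = 375.8 kΩ.
V_wiper = 9.63 × 375.8/(453.3 + 375.8) = 4.36 V.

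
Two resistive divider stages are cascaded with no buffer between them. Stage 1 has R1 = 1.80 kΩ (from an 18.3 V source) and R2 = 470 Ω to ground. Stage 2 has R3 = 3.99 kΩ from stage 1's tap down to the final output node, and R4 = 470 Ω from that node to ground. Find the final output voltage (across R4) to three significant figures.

Stage 2 presents R3+R4 = 4460 Ω as a load on stage 1's tap.
Stage 1's lower leg becomes R2‖(R3+R4) = 425.2 Ω, so V_mid = 18.3 × 425.2/2225 = 3.497 V.
Stage 2 is itself unloaded: V_out = V_mid × R4/(R3+R4) = 3.497 × 470/4460 = 0.368 V.

V_out ≈ 0.368 V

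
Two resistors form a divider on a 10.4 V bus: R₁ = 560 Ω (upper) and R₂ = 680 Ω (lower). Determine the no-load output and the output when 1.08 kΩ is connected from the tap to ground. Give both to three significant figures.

Unloaded: 5.70 V; loaded: 4.44 V

Open-circuit: V = 10.4 × 680/(560 + 680) = 5.70 V.
With the load, R₂ becomes R₂‖R_L = 417.3 Ω, so V = 10.4 × 417.3/977.3 = 4.44 V.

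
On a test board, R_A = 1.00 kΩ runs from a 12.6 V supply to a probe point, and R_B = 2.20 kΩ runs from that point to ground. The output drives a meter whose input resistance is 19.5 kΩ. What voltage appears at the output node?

The load sits in parallel with R_B: R_B‖R_L = (2.20 × 19.5) / (2.20 + 19.5) = 1.977 kΩ.
V_out = 12.6 × 1.977 / (1.00 + 1.977) = 12.6 × 1.977/2.977 = 8.37 V.
(Unloaded it would have been 8.66 V.)

V_out ≈ 8.37 V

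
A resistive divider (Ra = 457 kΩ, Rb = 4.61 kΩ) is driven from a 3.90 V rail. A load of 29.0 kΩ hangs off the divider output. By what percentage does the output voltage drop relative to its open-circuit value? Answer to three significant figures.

13.6 %

Unloaded V = 3.90 × 4.61/461.6 = 0.038948 V.
Loaded: Rb‖R_L = 3.978 kΩ, giving V = 3.90 × 3.978/461.0 = 0.033652 V.
Drop = (0.038948 − 0.033652) / 0.038948 = 13.6 %.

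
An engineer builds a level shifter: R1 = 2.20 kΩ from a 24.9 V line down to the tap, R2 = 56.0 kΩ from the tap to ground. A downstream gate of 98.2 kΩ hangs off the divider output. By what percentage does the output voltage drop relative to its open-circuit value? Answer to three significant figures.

2.11 %

The divider's output (Thévenin) resistance is R1‖R2 = 2.117 kΩ.
Fractional drop under load = R_th/(R_th + R_L) = 2.117 / (2.117 + 98.2) = 0.02110.
So the output falls by 2.11 %.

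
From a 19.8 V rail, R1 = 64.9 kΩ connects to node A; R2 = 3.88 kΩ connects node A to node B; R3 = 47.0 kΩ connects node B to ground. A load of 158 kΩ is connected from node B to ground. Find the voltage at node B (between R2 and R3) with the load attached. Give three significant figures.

At node B, R3 is in parallel with the load: R3‖R_L = 36.22 kΩ.
Below node A the resistance is R2 + (R3‖R_L) = 40.10 kΩ, so V_A = 19.8 × 40.10/105.0 = 7.562 V.
Then V_B = V_A × (R3‖R_L)/(R2 + R3‖R_L) = 7.562 × 36.22/40.10 = 6.83 V.

V ≈ 6.83 V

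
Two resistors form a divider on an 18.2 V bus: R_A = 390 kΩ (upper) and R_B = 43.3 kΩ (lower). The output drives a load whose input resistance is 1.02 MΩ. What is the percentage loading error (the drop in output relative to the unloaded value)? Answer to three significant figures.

The divider's output (Thévenin) resistance is R_A‖R_B = 38.97 kΩ.
Fractional drop under load = R_th/(R_th + R_L) = 38.97 / (38.97 + 1020) = 0.03680.
So the output falls by 3.68 %.

3.68 %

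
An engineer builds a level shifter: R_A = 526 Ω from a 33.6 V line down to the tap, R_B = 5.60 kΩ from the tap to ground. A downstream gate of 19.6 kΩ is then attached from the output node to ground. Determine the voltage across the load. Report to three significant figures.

V_out ≈ 30.0 V

The load sits in parallel with R_B: R_B‖R_L = (5600 × 19600) / (5600 + 19600) = 4356 Ω.
V_out = 33.6 × 4356 / (526 + 4356) = 33.6 × 4356/4882 = 30.0 V.
(Unloaded it would have been 30.7 V.)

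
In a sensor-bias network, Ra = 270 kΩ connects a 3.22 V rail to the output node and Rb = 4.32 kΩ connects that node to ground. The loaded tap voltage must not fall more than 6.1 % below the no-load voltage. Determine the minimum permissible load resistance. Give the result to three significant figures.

Output resistance R_th = Ra‖Rb = (270 × 4.32)/274.3 = 4.252 kΩ.
The fractional drop is R_th/(R_th + R_L); requiring this ≤ 0.0610 gives R_L ≥ R_th(1/0.0610 − 1) = 4.252 × 15.39 = 65.5 kΩ.

R_L(min) ≈ 65.5 kΩ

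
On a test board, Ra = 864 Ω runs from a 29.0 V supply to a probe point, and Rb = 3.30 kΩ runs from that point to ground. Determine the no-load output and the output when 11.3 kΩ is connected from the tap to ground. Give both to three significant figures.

Unloaded: 23.0 V; loaded: 21.7 V

Open-circuit: V = 29.0 × 3300/(864 + 3300) = 23.0 V.
With the load, Rb becomes Rb‖R_L = 2554 Ω, so V = 29.0 × 2554/3418 = 21.7 V.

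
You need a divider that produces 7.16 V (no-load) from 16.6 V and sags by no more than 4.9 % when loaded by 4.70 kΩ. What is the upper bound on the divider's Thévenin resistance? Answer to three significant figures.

R_th ≤ 242 Ω

Loading drop = R_th/(R_th + R_L) ≤ 0.0490, so R_th ≤ R_L · ε/(1−ε) = 4.70 kΩ × 0.0490/0.9510 = 242 Ω.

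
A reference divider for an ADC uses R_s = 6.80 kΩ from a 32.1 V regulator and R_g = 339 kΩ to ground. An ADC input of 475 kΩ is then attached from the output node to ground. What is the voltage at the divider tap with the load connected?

V_out ≈ 31.0 V

The load sits in parallel with R_g: R_g‖R_L = (339 × 475) / (339 + 475) = 197.8 kΩ.
V_out = 32.1 × 197.8 / (6.80 + 197.8) = 32.1 × 197.8/204.6 = 31.0 V.
(Unloaded it would have been 31.5 V.)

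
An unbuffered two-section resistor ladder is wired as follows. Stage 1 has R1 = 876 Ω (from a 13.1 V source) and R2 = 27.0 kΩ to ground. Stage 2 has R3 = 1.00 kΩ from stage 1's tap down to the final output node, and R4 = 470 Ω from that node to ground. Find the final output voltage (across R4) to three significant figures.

Stage 2 presents R3+R4 = 1470 Ω as a load on stage 1's tap.
Stage 1's lower leg becomes R2‖(R3+R4) = 1394 Ω, so V_mid = 13.1 × 1394/2270 = 8.045 V.
Stage 2 is itself unloaded: V_out = V_mid × R4/(R3+R4) = 8.045 × 470/1470 = 2.57 V.

V_out ≈ 2.57 V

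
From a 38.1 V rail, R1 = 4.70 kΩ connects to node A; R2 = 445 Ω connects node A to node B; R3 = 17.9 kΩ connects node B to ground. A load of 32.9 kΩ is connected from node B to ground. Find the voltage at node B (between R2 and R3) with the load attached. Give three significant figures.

V ≈ 26.4 V

At node B, R3 is in parallel with the load: R3‖R_L = 11590 Ω.
Below node A the resistance is R2 + (R3‖R_L) = 12040 Ω, so V_A = 38.1 × 12040/16740 = 27.40 V.
Then V_B = V_A × (R3‖R_L)/(R2 + R3‖R_L) = 27.40 × 11590/12040 = 26.4 V.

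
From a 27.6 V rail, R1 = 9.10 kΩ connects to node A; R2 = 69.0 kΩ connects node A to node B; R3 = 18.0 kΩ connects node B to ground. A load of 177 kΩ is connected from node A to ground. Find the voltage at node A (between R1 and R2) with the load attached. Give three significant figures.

Below node A the series string R2+R3 = 87.00 kΩ sits in parallel with the 177 kΩ load: 58.33 kΩ.
V_A = 27.6 × 58.33/(9.10 + 58.33) = 23.9 V.

V ≈ 23.9 V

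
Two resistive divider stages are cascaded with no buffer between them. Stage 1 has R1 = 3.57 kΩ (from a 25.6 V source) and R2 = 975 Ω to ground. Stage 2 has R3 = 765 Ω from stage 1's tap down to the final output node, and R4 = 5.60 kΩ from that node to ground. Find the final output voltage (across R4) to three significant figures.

Stage 2 presents R3+R4 = 6365 Ω as a load on stage 1's tap.
Stage 1's lower leg becomes R2‖(R3+R4) = 845.5 Ω, so V_mid = 25.6 × 845.5/4415 = 4.902 V.
Stage 2 is itself unloaded: V_out = V_mid × R4/(R3+R4) = 4.902 × 5600/6365 = 4.31 V.

V_out ≈ 4.31 V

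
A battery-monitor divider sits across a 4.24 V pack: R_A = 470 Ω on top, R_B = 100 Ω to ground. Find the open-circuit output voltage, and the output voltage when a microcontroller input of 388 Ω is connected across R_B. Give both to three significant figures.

Unloaded: 0.744 V; loaded: 0.613 V

Open-circuit: V = 4.24 × 100/(470 + 100) = 0.744 V.
With the load, R_B becomes R_B‖R_L = 79.51 Ω, so V = 4.24 × 79.51/549.5 = 0.613 V.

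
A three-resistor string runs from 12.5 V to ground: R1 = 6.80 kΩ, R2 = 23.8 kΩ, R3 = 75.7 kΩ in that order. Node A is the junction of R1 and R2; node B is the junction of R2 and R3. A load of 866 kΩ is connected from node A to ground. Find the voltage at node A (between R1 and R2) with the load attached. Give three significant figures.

V ≈ 11.6 V

Below node A the series string R2+R3 = 99.50 kΩ sits in parallel with the 866 kΩ load: 89.25 kΩ.
V_A = 12.5 × 89.25/(6.80 + 89.25) = 11.6 V.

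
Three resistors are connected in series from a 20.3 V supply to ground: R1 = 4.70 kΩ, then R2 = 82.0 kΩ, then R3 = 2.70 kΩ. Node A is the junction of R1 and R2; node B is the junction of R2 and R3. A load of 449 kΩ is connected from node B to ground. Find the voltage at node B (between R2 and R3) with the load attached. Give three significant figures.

V ≈ 0.610 V

At node B, R3 is in parallel with the load: R3‖R_L = 2.684 kΩ.
Below node A the resistance is R2 + (R3‖R_L) = 84.68 kΩ, so V_A = 20.3 × 84.68/89.38 = 19.23 V.
Then V_B = V_A × (R3‖R_L)/(R2 + R3‖R_L) = 19.23 × 2.684/84.68 = 0.610 V.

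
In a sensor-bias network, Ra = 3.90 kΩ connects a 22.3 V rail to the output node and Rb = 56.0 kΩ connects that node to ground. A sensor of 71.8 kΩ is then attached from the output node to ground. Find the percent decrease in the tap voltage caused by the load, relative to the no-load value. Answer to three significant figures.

The divider's output (Thévenin) resistance is Ra‖Rb = 3.646 kΩ.
Fractional drop under load = R_th/(R_th + R_L) = 3.646 / (3.646 + 71.8) = 0.04833.
So the output falls by 4.83 %.

4.83 %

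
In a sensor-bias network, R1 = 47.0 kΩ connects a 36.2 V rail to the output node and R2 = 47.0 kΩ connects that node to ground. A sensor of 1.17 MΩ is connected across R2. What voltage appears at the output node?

V_out ≈ 17.7 V

The load sits in parallel with R2: R2‖R_L = (47.0 × 1170) / (47.0 + 1170) = 45.18 kΩ.
V_out = 36.2 × 45.18 / (47.0 + 45.18) = 36.2 × 45.18/92.18 = 17.7 V.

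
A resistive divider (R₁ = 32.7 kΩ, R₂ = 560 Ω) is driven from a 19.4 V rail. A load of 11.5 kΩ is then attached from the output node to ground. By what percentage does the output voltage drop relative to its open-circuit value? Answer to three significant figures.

4.57 %

The divider's output (Thévenin) resistance is R₁‖R₂ = 550.6 Ω.
Fractional drop under load = R_th/(R_th + R_L) = 550.6 / (550.6 + 11500) = 0.04569.
So the output falls by 4.57 %.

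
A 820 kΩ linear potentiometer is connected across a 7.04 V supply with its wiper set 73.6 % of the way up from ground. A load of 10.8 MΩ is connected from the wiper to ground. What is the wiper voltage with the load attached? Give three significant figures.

V ≈ 5.11 V

The wiper splits the pot into (1−α)R = 216.5 kΩ above and αR = 603.5 kΩ below.
Lower section ‖ load = 571.6 kΩ.
V_wiper = 7.04 × 571.6/(216.5 + 571.6) = 5.11 V.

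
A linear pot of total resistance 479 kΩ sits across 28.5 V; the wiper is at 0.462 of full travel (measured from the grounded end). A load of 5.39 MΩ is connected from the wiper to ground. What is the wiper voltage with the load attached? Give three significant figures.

V ≈ 12.9 V

The wiper splits the pot into (1−α)R = 257.7 kΩ above and αR = 221.3 kΩ below.
Lower section ‖ load = 212.6 kΩ.
V_wiper = 28.5 × 212.6/(257.7 + 212.6) = 12.9 V.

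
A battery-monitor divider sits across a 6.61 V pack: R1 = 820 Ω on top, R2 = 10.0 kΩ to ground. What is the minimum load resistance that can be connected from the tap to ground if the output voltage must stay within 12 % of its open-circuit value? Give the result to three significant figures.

R_L(min) ≈ 5.56 kΩ

Output resistance R_th = R1‖R2 = (820 × 10000)/10820 = 757.9 Ω.
The fractional drop is R_th/(R_th + R_L); requiring this ≤ 0.120 gives R_L ≥ R_th(1/0.120 − 1) = 757.9 × 7.333 = 5.56 kΩ.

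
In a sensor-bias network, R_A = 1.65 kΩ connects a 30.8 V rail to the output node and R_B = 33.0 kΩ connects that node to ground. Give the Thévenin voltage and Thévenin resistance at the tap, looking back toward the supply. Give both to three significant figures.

V_th = 29.3 V, R_th = 1.57 kΩ

V_th is the open-circuit tap voltage: 30.8 × 33.0/(1.65 + 33.0) = 29.3 V.
With the supply zeroed, R_A and R_B appear in parallel from the tap: R_th = R_A‖R_B = (1.65 × 33.0)/34.65 = 1.57 kΩ.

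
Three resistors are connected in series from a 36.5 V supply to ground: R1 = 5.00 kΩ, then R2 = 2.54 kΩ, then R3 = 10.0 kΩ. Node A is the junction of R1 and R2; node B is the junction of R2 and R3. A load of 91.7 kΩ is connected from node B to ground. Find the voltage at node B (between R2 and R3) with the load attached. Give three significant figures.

V ≈ 19.9 V

At node B, R3 is in parallel with the load: R3‖R_L = 9.017 kΩ.
Below node A the resistance is R2 + (R3‖R_L) = 11.56 kΩ, so V_A = 36.5 × 11.56/16.56 = 25.48 V.
Then V_B = V_A × (R3‖R_L)/(R2 + R3‖R_L) = 25.48 × 9.017/11.56 = 19.9 V.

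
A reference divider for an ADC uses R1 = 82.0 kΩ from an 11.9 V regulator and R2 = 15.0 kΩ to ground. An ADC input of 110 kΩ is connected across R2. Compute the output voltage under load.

The load sits in parallel with R2: R2‖R_L = (15.0 × 110) / (15.0 + 110) = 13.20 kΩ.
V_out = 11.9 × 13.20 / (82.0 + 13.20) = 11.9 × 13.20/95.20 = 1.65 V.

V_out ≈ 1.65 V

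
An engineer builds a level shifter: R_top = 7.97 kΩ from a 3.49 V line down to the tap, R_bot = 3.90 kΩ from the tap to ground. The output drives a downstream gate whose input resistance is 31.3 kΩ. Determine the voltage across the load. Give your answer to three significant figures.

The load sits in parallel with R_bot: R_bot‖R_L = (3.90 × 31.3) / (3.90 + 31.3) = 3.468 kΩ.
V_out = 3.49 × 3.468 / (7.97 + 3.468) = 3.49 × 3.468/11.44 = 1.06 V.

V_out ≈ 1.06 V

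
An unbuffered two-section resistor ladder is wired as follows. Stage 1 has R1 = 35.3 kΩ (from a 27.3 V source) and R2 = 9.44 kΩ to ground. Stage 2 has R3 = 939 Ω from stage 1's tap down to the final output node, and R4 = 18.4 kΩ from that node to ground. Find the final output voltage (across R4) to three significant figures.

Stage 2 presents R3+R4 = 19340 Ω as a load on stage 1's tap.
Stage 1's lower leg becomes R2‖(R3+R4) = 6344 Ω, so V_mid = 27.3 × 6344/41640 = 4.159 V.
Stage 2 is itself unloaded: V_out = V_mid × R4/(R3+R4) = 4.159 × 18400/19340 = 3.96 V.

V_out ≈ 3.96 V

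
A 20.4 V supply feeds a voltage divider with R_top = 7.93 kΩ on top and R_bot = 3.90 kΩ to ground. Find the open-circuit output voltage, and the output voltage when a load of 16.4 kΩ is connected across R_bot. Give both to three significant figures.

Unloaded: 6.73 V; loaded: 5.80 V

Open-circuit: V = 20.4 × 3.90/(7.93 + 3.90) = 6.73 V.
With the load, R_bot becomes R_bot‖R_L = 3.151 kΩ, so V = 20.4 × 3.151/11.08 = 5.80 V.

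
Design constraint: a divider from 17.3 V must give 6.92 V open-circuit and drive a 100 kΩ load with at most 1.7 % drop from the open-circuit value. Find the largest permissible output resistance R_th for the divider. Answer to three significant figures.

R_th ≤ 1.73 kΩ

Loading drop = R_th/(R_th + R_L) ≤ 0.0170, so R_th ≤ R_L · ε/(1−ε) = 100 kΩ × 0.0170/0.9830 = 1.73 kΩ.
(Any R1, R2 with R2/(R1+R2) = 0.400 and R1‖R2 ≤ 1.73 kΩ will meet the spec.)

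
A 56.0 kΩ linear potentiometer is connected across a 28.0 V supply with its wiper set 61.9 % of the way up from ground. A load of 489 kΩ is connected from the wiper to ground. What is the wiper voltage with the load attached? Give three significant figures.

The wiper splits the pot into (1−α)R = 21.34 kΩ above and αR = 34.66 kΩ below.
Lower section ‖ load = 32.37 kΩ.
V_wiper = 28.0 × 32.37/(21.34 + 32.37) = 16.9 V.

V ≈ 16.9 V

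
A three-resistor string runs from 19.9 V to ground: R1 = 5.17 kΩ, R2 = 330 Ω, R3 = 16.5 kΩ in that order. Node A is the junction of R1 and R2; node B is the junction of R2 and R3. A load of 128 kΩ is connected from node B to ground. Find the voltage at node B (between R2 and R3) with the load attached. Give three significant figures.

At node B, R3 is in parallel with the load: R3‖R_L = 14620 Ω.
Below node A the resistance is R2 + (R3‖R_L) = 14950 Ω, so V_A = 19.9 × 14950/20120 = 14.79 V.
Then V_B = V_A × (R3‖R_L)/(R2 + R3‖R_L) = 14.79 × 14620/14950 = 14.5 V.

V ≈ 14.5 V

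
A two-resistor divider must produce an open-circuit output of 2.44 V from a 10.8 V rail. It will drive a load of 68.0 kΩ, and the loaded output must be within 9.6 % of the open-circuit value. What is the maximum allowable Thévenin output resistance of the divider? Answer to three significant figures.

Loading drop = R_th/(R_th + R_L) ≤ 0.0960, so R_th ≤ R_L · ε/(1−ε) = 68.0 kΩ × 0.0960/0.9040 = 7.22 kΩ.

R_th ≤ 7.22 kΩ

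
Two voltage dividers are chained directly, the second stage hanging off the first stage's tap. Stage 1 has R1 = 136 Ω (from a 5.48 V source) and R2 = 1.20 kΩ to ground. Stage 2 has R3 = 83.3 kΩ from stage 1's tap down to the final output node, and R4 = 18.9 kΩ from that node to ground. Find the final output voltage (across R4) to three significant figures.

Stage 2 presents R3+R4 = 102200 Ω as a load on stage 1's tap.
Stage 1's lower leg becomes R2‖(R3+R4) = 1186 Ω, so V_mid = 5.48 × 1186/1322 = 4.916 V.
Stage 2 is itself unloaded: V_out = V_mid × R4/(R3+R4) = 4.916 × 18900/102200 = 0.909 V.

V_out ≈ 0.909 V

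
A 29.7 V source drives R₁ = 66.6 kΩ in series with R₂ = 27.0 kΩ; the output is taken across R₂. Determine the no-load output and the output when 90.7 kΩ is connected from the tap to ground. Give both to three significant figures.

Unloaded: 8.57 V; loaded: 7.07 V

Open-circuit: V = 29.7 × 27.0/(66.6 + 27.0) = 8.57 V.
With the load, R₂ becomes R₂‖R_L = 20.81 kΩ, so V = 29.7 × 20.81/87.41 = 7.07 V.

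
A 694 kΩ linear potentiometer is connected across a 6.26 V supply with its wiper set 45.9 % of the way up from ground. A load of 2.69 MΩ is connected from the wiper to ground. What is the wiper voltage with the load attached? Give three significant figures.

The wiper splits the pot into (1−α)R = 375.5 kΩ above and αR = 318.5 kΩ below.
Lower section ‖ load = 284.8 kΩ.
V_wiper = 6.26 × 284.8/(375.5 + 284.8) = 2.70 V.

V ≈ 2.70 V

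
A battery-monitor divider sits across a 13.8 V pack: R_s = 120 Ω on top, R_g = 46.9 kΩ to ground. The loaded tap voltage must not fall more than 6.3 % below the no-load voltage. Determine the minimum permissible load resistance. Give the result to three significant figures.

R_L(min) ≈ 1.78 kΩ

Output resistance R_th = R_s‖R_g = (120 × 46900)/47020 = 119.7 Ω.
The fractional drop is R_th/(R_th + R_L); requiring this ≤ 0.0630 gives R_L ≥ R_th(1/0.0630 − 1) = 119.7 × 14.87 = 1.78 kΩ.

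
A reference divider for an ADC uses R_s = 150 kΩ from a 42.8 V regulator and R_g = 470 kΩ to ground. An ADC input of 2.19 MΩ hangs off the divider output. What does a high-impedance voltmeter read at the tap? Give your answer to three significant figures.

The load sits in parallel with R_g: R_g‖R_L = (470 × 2190) / (470 + 2190) = 387.0 kΩ.
V_out = 42.8 × 387.0 / (150 + 387.0) = 42.8 × 387.0/537.0 = 30.8 V.
(Unloaded it would have been 32.4 V.)

V_out ≈ 30.8 V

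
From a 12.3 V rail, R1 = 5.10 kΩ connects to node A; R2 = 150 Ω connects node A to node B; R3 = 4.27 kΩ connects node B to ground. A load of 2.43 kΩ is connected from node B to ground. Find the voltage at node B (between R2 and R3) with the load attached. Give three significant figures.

V ≈ 2.80 V

At node B, R3 is in parallel with the load: R3‖R_L = 1549 Ω.
Below node A the resistance is R2 + (R3‖R_L) = 1699 Ω, so V_A = 12.3 × 1699/6799 = 3.073 V.
Then V_B = V_A × (R3‖R_L)/(R2 + R3‖R_L) = 3.073 × 1549/1699 = 2.80 V.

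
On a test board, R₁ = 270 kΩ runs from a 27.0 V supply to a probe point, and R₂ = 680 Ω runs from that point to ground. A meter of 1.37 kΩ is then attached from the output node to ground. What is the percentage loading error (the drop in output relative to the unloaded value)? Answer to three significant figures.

33.1 %

The divider's output (Thévenin) resistance is R₁‖R₂ = 678.3 Ω.
Fractional drop under load = R_th/(R_th + R_L) = 678.3 / (678.3 + 1370) = 0.3311.
So the output falls by 33.1 %.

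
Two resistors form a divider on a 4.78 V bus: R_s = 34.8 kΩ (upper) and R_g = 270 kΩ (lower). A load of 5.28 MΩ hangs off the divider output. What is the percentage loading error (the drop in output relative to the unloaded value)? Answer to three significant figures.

The divider's output (Thévenin) resistance is R_s‖R_g = 30.83 kΩ.
Fractional drop under load = R_th/(R_th + R_L) = 30.83 / (30.83 + 5280) = 0.005805.
So the output falls by 0.580 %.

0.580 %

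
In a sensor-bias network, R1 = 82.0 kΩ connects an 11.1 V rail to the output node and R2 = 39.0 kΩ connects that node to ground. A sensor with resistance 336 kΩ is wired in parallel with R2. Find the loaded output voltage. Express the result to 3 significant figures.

The load sits in parallel with R2: R2‖R_L = (39.0 × 336) / (39.0 + 336) = 34.94 kΩ.
V_out = 11.1 × 34.94 / (82.0 + 34.94) = 11.1 × 34.94/116.9 = 3.32 V.
(Unloaded it would have been 3.58 V.)

V_out ≈ 3.32 V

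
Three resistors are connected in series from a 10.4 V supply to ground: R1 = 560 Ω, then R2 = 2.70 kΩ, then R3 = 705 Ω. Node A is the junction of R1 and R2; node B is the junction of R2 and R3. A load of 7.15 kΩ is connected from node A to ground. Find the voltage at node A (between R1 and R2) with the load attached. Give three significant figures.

V ≈ 8.37 V

Below node A the series string R2+R3 = 3405 Ω sits in parallel with the 7150 Ω load: 2307 Ω.
V_A = 10.4 × 2307/(560 + 2307) = 8.37 V.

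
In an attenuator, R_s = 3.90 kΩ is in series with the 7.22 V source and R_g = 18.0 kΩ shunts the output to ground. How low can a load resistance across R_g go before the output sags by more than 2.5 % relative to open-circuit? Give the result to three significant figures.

R_L(min) ≈ 125 kΩ

Output resistance R_th = R_s‖R_g = (3.90 × 18.0)/21.90 = 3.205 kΩ.
The fractional drop is R_th/(R_th + R_L); requiring this ≤ 0.0250 gives R_L ≥ R_th(1/0.0250 − 1) = 3.205 × 39.00 = 125 kΩ.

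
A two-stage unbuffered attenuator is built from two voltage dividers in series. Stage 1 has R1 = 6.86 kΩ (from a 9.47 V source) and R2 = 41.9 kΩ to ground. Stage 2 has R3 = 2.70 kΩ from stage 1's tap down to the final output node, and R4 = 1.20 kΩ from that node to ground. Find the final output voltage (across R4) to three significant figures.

Stage 2 presents R3+R4 = 3.900 kΩ as a load on stage 1's tap.
Stage 1's lower leg becomes R2‖(R3+R4) = 3.568 kΩ, so V_mid = 9.47 × 3.568/10.43 = 3.240 V.
Stage 2 is itself unloaded: V_out = V_mid × R4/(R3+R4) = 3.240 × 1.20/3.900 = 0.997 V.

V_out ≈ 0.997 V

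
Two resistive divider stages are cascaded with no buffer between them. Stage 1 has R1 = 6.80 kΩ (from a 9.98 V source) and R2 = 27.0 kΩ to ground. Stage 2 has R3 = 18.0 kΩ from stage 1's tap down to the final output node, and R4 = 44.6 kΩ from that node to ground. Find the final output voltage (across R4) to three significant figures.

Stage 2 presents R3+R4 = 62.60 kΩ as a load on stage 1's tap.
Stage 1's lower leg becomes R2‖(R3+R4) = 18.86 kΩ, so V_mid = 9.98 × 18.86/25.66 = 7.336 V.
Stage 2 is itself unloaded: V_out = V_mid × R4/(R3+R4) = 7.336 × 44.6/62.60 = 5.23 V.

V_out ≈ 5.23 V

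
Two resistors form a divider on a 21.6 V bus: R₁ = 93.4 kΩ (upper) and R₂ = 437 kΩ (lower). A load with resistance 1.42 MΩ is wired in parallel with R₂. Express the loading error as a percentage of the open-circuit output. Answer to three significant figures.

The divider's output (Thévenin) resistance is R₁‖R₂ = 76.95 kΩ.
Fractional drop under load = R_th/(R_th + R_L) = 76.95 / (76.95 + 1420) = 0.05141.
So the output falls by 5.14 %.

5.14 %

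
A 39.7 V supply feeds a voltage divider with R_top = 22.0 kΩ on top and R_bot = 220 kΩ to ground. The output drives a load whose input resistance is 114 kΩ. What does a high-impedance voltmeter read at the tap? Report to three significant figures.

V_out ≈ 30.7 V

The load sits in parallel with R_bot: R_bot‖R_L = (220 × 114) / (220 + 114) = 75.09 kΩ.
V_out = 39.7 × 75.09 / (22.0 + 75.09) = 39.7 × 75.09/97.09 = 30.7 V.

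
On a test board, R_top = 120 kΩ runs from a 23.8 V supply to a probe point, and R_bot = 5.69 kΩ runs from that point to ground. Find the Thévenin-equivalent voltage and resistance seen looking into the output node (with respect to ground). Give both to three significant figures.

V_th is the open-circuit tap voltage: 23.8 × 5.69/(120 + 5.69) = 1.08 V.
With the supply zeroed, R_top and R_bot appear in parallel from the tap: R_th = R_top‖R_bot = (120 × 5.69)/125.7 = 5.43 kΩ.

V_th = 1.08 V, R_th = 5.43 kΩ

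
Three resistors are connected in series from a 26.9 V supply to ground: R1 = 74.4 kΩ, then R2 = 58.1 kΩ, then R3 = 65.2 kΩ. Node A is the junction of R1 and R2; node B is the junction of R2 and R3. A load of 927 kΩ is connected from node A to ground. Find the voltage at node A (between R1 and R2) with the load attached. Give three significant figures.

V ≈ 16.0 V

Below node A the series string R2+R3 = 123.3 kΩ sits in parallel with the 927 kΩ load: 108.8 kΩ.
V_A = 26.9 × 108.8/(74.4 + 108.8) = 16.0 V.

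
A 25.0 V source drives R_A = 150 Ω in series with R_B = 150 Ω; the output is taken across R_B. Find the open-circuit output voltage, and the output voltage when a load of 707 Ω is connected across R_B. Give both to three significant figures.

Unloaded: 12.5 V; loaded: 11.3 V

Open-circuit: V = 25.0 × 150/(150 + 150) = 12.5 V.
With the load, R_B becomes R_B‖R_L = 123.7 Ω, so V = 25.0 × 123.7/273.7 = 11.3 V.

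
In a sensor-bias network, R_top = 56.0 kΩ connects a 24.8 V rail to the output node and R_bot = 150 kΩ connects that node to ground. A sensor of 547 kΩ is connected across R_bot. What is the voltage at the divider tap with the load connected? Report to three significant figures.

V_out ≈ 16.8 V

The load sits in parallel with R_bot: R_bot‖R_L = (150 × 547) / (150 + 547) = 117.7 kΩ.
V_out = 24.8 × 117.7 / (56.0 + 117.7) = 24.8 × 117.7/173.7 = 16.8 V.
(Unloaded it would have been 18.1 V.)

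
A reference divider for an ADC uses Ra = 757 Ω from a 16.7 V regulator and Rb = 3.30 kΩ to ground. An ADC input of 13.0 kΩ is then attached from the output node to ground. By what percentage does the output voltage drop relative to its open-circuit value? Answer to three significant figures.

The divider's output (Thévenin) resistance is Ra‖Rb = 615.8 Ω.
Fractional drop under load = R_th/(R_th + R_L) = 615.8 / (615.8 + 13000) = 0.04522.
So the output falls by 4.52 %.

4.52 %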